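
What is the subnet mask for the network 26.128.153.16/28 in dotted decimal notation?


/28 means 28 network bits, 4 host bits
Binary: 11111111111111111111111111110000
Mask: 255.255.255.240


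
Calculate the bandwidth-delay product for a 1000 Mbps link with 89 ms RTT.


BDP = bandwidth * RTT
= 1000 Mbps * 89 ms
= 1000 * 1e6 * 89 / 1000 bits
= 89000000 bits
= 11125000 bytes
= 10864.2578 KB
BDP = 89000000 bits (11125000 bytes)


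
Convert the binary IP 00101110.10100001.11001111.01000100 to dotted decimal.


00101110 = 46
10100001 = 161
11001111 = 207
01000100 = 68
IP: 46.161.207.68


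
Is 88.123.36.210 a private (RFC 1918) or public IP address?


RFC 1918 private ranges:
  10.0.0.0/8 (10.0.0.0 - 10.255.255.255)
  172.16.0.0/12 (172.16.0.0 - 172.31.255.255)
  192.168.0.0/16 (192.168.0.0 - 192.168.255.255)
Public (not in any RFC 1918 range)


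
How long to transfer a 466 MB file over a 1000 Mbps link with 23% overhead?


Effective throughput = 1000 * (1 - 23/100) = 770 Mbps
File size in Mb = 466 * 8 = 3728 Mb
Time = 3728 / 770
Time = 4.8416 seconds


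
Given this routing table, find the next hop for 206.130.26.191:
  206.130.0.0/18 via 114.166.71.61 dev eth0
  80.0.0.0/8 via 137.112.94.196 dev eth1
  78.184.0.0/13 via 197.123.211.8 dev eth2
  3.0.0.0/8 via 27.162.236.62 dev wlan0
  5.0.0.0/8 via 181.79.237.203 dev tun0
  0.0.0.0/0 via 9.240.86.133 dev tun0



Longest prefix match for 206.130.26.191:
  /18 206.130.0.0: MATCH
  /8 80.0.0.0: no
  /13 78.184.0.0: no
  /8 3.0.0.0: no
  /8 5.0.0.0: no
  /0 0.0.0.0: MATCH
Selected: next-hop 114.166.71.61 via eth0 (matched /18)


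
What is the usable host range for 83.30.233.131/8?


Network: 83.0.0.0
Broadcast: 83.255.255.255
First usable = network + 1
Last usable = broadcast - 1
Range: 83.0.0.1 to 83.255.255.254


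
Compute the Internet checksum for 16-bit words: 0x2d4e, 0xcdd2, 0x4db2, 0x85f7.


Sum all words (with carry folding):
+ 0x2d4e = 0x2d4e
+ 0xcdd2 = 0xfb20
+ 0x4db2 = 0x48d3
+ 0x85f7 = 0xceca
One's complement: ~0xceca
Checksum = 0x3135


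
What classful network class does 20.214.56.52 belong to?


First octet: 20
Binary: 00010100
0xxxxxxx -> Class A (1-126)
Class A, default mask 255.0.0.0 (/8)


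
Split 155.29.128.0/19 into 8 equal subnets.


New prefix = 19 + 3 = 22
Each subnet has 1024 addresses
  155.29.128.0/22
  155.29.132.0/22
  155.29.136.0/22
  155.29.140.0/22
  155.29.144.0/22
  155.29.148.0/22
  155.29.152.0/22
  155.29.156.0/22
Subnets: 155.29.128.0/22, 155.29.132.0/22, 155.29.136.0/22, 155.29.140.0/22, 155.29.144.0/22, 155.29.148.0/22, 155.29.152.0/22, 155.29.156.0/22


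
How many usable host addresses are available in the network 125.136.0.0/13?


Host bits = 32 - 13 = 19
Total addresses = 2^19 = 524288
Usable = total - 2 (network and broadcast)
Usable hosts: 524286


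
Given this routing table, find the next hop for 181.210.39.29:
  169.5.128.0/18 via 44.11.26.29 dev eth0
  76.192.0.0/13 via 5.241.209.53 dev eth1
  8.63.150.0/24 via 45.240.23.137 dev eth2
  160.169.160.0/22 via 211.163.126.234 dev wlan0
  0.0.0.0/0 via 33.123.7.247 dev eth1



Longest prefix match for 181.210.39.29:
  /18 169.5.128.0: no
  /13 76.192.0.0: no
  /24 8.63.150.0: no
  /22 160.169.160.0: no
  /0 0.0.0.0: MATCH
Selected: next-hop 33.123.7.247 via eth1 (matched /0)


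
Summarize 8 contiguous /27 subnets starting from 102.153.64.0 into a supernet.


Original prefix: /27
Number of subnets: 8 = 2^3
New prefix = 27 - 3 = 24
Supernet: 102.153.64.0/24


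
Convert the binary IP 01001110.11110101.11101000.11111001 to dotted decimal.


01001110 = 78
11110101 = 245
11101000 = 232
11111001 = 249
IP: 78.245.232.249


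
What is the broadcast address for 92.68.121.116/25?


Network: 92.68.121.0/25
Host bits = 7
Set all host bits to 1:
Broadcast: 92.68.121.127


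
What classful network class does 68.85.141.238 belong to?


First octet: 68
Binary: 01000100
0xxxxxxx -> Class A (1-126)
Class A, default mask 255.0.0.0 (/8)


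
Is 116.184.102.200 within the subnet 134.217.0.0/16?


Subnet network: 134.217.0.0
Test IP AND mask: 116.184.0.0
No, 116.184.102.200 is not in 134.217.0.0/16


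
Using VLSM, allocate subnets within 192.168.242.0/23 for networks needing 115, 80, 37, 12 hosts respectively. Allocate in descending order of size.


115 hosts -> /25 (126 usable): 192.168.242.0/25
80 hosts -> /25 (126 usable): 192.168.242.128/25
37 hosts -> /26 (62 usable): 192.168.243.0/26
12 hosts -> /28 (14 usable): 192.168.243.64/28
Allocation: 192.168.242.0/25 (115 hosts, 126 usable); 192.168.242.128/25 (80 hosts, 126 usable); 192.168.243.0/26 (37 hosts, 62 usable); 192.168.243.64/28 (12 hosts, 14 usable)


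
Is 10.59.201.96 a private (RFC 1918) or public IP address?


RFC 1918 private ranges:
  10.0.0.0/8 (10.0.0.0 - 10.255.255.255)
  172.16.0.0/12 (172.16.0.0 - 172.31.255.255)
  192.168.0.0/16 (192.168.0.0 - 192.168.255.255)
Private (in 10.0.0.0/8)


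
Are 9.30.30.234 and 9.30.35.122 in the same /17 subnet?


Mask: 255.255.128.0
9.30.30.234 AND mask = 9.30.0.0
9.30.35.122 AND mask = 9.30.0.0
Yes, same subnet (9.30.0.0)


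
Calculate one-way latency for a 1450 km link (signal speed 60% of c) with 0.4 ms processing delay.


Speed = 0.6 * 3e5 km/s = 180000 km/s
Propagation delay = 1450 / 180000 = 0.0081 s = 8.0556 ms
Processing delay = 0.4 ms
Total one-way latency = 8.4556 ms


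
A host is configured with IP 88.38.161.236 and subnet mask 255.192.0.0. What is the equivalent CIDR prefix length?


Binary: 11111111.11000000.00000000.00000000
Count leading 1s
Prefix: /10


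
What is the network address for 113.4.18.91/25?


IP:   01110001.00000100.00010010.01011011
Mask: 11111111.11111111.11111111.10000000
AND operation:
Net:  01110001.00000100.00010010.00000000
Network: 113.4.18.0/25


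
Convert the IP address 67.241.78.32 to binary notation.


67 = 01000011
241 = 11110001
78 = 01001110
32 = 00100000
Binary: 01000011.11110001.01001110.00100000


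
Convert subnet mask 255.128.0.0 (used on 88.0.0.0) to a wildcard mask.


Subnet mask: 255.128.0.0
Wildcard = 255.255.255.255 - subnet mask
255 - 255 = 0
255 - 128 = 127
255 - 0 = 255
255 - 0 = 255
Wildcard: 0.127.255.255


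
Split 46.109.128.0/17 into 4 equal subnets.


New prefix = 17 + 2 = 19
Each subnet has 8192 addresses
  46.109.128.0/19
  46.109.160.0/19
  46.109.192.0/19
  46.109.224.0/19
Subnets: 46.109.128.0/19, 46.109.160.0/19, 46.109.192.0/19, 46.109.224.0/19


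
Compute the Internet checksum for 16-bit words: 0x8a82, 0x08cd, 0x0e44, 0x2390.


Sum all words (with carry folding):
+ 0x8a82 = 0x8a82
+ 0x08cd = 0x934f
+ 0x0e44 = 0xa193
+ 0x2390 = 0xc523
One's complement: ~0xc523
Checksum = 0x3adc


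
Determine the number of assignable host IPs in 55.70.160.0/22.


Host bits = 32 - 22 = 10
Total addresses = 2^10 = 1024
Usable = total - 2 (network and broadcast)
Usable hosts: 1022


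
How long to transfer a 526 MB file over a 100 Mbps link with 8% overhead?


Effective throughput = 100 * (1 - 8/100) = 92 Mbps
File size in Mb = 526 * 8 = 4208 Mb
Time = 4208 / 92
Time = 45.7391 seconds


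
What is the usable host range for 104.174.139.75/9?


Network: 104.128.0.0
Broadcast: 104.255.255.255
First usable = network + 1
Last usable = broadcast - 1
Range: 104.128.0.1 to 104.255.255.254


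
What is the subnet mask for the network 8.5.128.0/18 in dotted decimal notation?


/18 means 18 network bits, 14 host bits
Binary: 11111111111111111100000000000000
Mask: 255.255.192.0


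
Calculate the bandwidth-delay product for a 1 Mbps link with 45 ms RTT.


BDP = bandwidth * RTT
= 1 Mbps * 45 ms
= 1 * 1e6 * 45 / 1000 bits
= 45000 bits
= 5625 bytes
= 5.4932 KB
BDP = 45000 bits (5625 bytes)


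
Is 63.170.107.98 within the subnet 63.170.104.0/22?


Subnet network: 63.170.104.0
Test IP AND mask: 63.170.104.0
Yes, 63.170.107.98 is in 63.170.104.0/22


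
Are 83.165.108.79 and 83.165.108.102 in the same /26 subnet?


Mask: 255.255.255.192
83.165.108.79 AND mask = 83.165.108.64
83.165.108.102 AND mask = 83.165.108.64
Yes, same subnet (83.165.108.64)


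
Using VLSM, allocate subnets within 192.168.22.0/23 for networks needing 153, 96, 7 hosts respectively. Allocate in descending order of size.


153 hosts -> /24 (254 usable): 192.168.22.0/24
96 hosts -> /25 (126 usable): 192.168.23.0/25
7 hosts -> /28 (14 usable): 192.168.23.128/28
Allocation: 192.168.22.0/24 (153 hosts, 254 usable); 192.168.23.0/25 (96 hosts, 126 usable); 192.168.23.128/28 (7 hosts, 14 usable)


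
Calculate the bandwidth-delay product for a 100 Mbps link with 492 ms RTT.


BDP = bandwidth * RTT
= 100 Mbps * 492 ms
= 100 * 1e6 * 492 / 1000 bits
= 49200000 bits
= 6150000 bytes
= 6005.8594 KB
BDP = 49200000 bits (6150000 bytes)


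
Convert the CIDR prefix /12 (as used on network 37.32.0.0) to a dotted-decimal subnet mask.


/12 means 12 network bits, 20 host bits
Binary: 11111111111100000000000000000000
Mask: 255.240.0.0


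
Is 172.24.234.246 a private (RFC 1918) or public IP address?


RFC 1918 private ranges:
  10.0.0.0/8 (10.0.0.0 - 10.255.255.255)
  172.16.0.0/12 (172.16.0.0 - 172.31.255.255)
  192.168.0.0/16 (192.168.0.0 - 192.168.255.255)
Private (in 172.16.0.0/12)


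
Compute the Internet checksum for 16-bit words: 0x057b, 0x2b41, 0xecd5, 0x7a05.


Sum all words (with carry folding):
+ 0x057b = 0x057b
+ 0x2b41 = 0x30bc
+ 0xecd5 = 0x1d92
+ 0x7a05 = 0x9797
One's complement: ~0x9797
Checksum = 0x6868


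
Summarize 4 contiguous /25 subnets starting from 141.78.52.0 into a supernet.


Original prefix: /25
Number of subnets: 4 = 2^2
New prefix = 25 - 2 = 23
Supernet: 141.78.52.0/23


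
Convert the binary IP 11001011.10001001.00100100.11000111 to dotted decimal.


11001011 = 203
10001001 = 137
00100100 = 36
11000111 = 199
IP: 203.137.36.199


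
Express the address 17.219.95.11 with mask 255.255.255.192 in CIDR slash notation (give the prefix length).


Binary: 11111111.11111111.11111111.11000000
Count leading 1s
Prefix: /26


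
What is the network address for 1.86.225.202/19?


IP:   00000001.01010110.11100001.11001010
Mask: 11111111.11111111.11100000.00000000
AND operation:
Net:  00000001.01010110.11100000.00000000
Network: 1.86.224.0/19


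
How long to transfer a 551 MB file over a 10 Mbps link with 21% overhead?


Effective throughput = 10 * (1 - 21/100) = 7.9 Mbps
File size in Mb = 551 * 8 = 4408 Mb
Time = 4408 / 7.9
Time = 557.9747 seconds


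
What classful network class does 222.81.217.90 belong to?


First octet: 222
Binary: 11011110
110xxxxx -> Class C (192-223)
Class C, default mask 255.255.255.0 (/24)


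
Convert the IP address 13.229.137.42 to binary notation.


13 = 00001101
229 = 11100101
137 = 10001001
42 = 00101010
Binary: 00001101.11100101.10001001.00101010


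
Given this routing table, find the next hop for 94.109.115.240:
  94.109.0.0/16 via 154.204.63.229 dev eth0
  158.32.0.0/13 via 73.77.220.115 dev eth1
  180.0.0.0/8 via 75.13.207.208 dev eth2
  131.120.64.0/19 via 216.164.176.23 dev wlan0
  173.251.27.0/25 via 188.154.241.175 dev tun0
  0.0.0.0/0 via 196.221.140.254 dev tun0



Longest prefix match for 94.109.115.240:
  /16 94.109.0.0: MATCH
  /13 158.32.0.0: no
  /8 180.0.0.0: no
  /19 131.120.64.0: no
  /25 173.251.27.0: no
  /0 0.0.0.0: MATCH
Selected: next-hop 154.204.63.229 via eth0 (matched /16)


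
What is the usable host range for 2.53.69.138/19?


Network: 2.53.64.0
Broadcast: 2.53.95.255
First usable = network + 1
Last usable = broadcast - 1
Range: 2.53.64.1 to 2.53.95.254


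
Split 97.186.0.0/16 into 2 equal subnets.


New prefix = 16 + 1 = 17
Each subnet has 32768 addresses
  97.186.0.0/17
  97.186.128.0/17
Subnets: 97.186.0.0/17, 97.186.128.0/17


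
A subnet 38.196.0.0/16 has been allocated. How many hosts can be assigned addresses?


Host bits = 32 - 16 = 16
Total addresses = 2^16 = 65536
Usable = total - 2 (network and broadcast)
Usable hosts: 65534


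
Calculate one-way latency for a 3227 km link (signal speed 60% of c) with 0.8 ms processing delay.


Speed = 0.6 * 3e5 km/s = 180000 km/s
Propagation delay = 3227 / 180000 = 0.0179 s = 17.9278 ms
Processing delay = 0.8 ms
Total one-way latency = 18.7278 ms


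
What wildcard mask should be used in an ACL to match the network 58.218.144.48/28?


Subnet mask: 255.255.255.240
Wildcard = 255.255.255.255 - subnet mask
255 - 255 = 0
255 - 255 = 0
255 - 255 = 0
255 - 240 = 15
Wildcard: 0.0.0.15


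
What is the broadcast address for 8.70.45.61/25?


Network: 8.70.45.0/25
Host bits = 7
Set all host bits to 1:
Broadcast: 8.70.45.127


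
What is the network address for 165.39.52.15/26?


IP:   10100101.00100111.00110100.00001111
Mask: 11111111.11111111.11111111.11000000
AND operation:
Net:  10100101.00100111.00110100.00000000
Network: 165.39.52.0/26


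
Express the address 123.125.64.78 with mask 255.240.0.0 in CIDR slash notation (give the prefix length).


Binary: 11111111.11110000.00000000.00000000
Count leading 1s
Prefix: /12


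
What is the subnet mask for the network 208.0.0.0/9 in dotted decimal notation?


/9 means 9 network bits, 23 host bits
Binary: 11111111100000000000000000000000
Mask: 255.128.0.0


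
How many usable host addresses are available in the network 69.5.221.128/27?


Host bits = 32 - 27 = 5
Total addresses = 2^5 = 32
Usable = total - 2 (network and broadcast)
Usable hosts: 30


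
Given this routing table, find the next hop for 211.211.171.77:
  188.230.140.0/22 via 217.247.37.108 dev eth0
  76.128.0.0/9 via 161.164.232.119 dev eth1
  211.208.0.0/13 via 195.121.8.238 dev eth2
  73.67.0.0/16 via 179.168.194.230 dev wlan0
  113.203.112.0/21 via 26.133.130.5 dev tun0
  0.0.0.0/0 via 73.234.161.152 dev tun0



Longest prefix match for 211.211.171.77:
  /22 188.230.140.0: no
  /9 76.128.0.0: no
  /13 211.208.0.0: MATCH
  /16 73.67.0.0: no
  /21 113.203.112.0: no
  /0 0.0.0.0: MATCH
Selected: next-hop 195.121.8.238 via eth2 (matched /13)


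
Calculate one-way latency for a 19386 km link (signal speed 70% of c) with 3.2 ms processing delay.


Speed = 0.7 * 3e5 km/s = 210000 km/s
Propagation delay = 19386 / 210000 = 0.0923 s = 92.3143 ms
Processing delay = 3.2 ms
Total one-way latency = 95.5143 ms


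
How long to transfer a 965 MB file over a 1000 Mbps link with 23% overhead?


Effective throughput = 1000 * (1 - 23/100) = 770 Mbps
File size in Mb = 965 * 8 = 7720 Mb
Time = 7720 / 770
Time = 10.026 seconds


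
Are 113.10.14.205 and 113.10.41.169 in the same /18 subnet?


Mask: 255.255.192.0
113.10.14.205 AND mask = 113.10.0.0
113.10.41.169 AND mask = 113.10.0.0
Yes, same subnet (113.10.0.0)


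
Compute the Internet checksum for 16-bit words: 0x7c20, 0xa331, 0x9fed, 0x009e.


Sum all words (with carry folding):
+ 0x7c20 = 0x7c20
+ 0xa331 = 0x1f52
+ 0x9fed = 0xbf3f
+ 0x009e = 0xbfdd
One's complement: ~0xbfdd
Checksum = 0x4022


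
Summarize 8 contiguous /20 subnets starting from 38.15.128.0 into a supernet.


Original prefix: /20
Number of subnets: 8 = 2^3
New prefix = 20 - 3 = 17
Supernet: 38.15.128.0/17


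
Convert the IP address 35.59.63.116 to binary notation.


35 = 00100011
59 = 00111011
63 = 00111111
116 = 01110100
Binary: 00100011.00111011.00111111.01110100


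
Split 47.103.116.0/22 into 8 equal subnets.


New prefix = 22 + 3 = 25
Each subnet has 128 addresses
  47.103.116.0/25
  47.103.116.128/25
  47.103.117.0/25
  47.103.117.128/25
  47.103.118.0/25
  47.103.118.128/25
  47.103.119.0/25
  47.103.119.128/25
Subnets: 47.103.116.0/25, 47.103.116.128/25, 47.103.117.0/25, 47.103.117.128/25, 47.103.118.0/25, 47.103.118.128/25, 47.103.119.0/25, 47.103.119.128/25


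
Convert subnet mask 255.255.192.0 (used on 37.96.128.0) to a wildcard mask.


Subnet mask: 255.255.192.0
Wildcard = 255.255.255.255 - subnet mask
255 - 255 = 0
255 - 255 = 0
255 - 192 = 63
255 - 0 = 255
Wildcard: 0.0.63.255


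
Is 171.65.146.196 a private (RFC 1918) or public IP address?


RFC 1918 private ranges:
  10.0.0.0/8 (10.0.0.0 - 10.255.255.255)
  172.16.0.0/12 (172.16.0.0 - 172.31.255.255)
  192.168.0.0/16 (192.168.0.0 - 192.168.255.255)
Public (not in any RFC 1918 range)


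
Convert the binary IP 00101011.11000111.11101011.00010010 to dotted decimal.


00101011 = 43
11000111 = 199
11101011 = 235
00010010 = 18
IP: 43.199.235.18


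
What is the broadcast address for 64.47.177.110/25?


Network: 64.47.177.0/25
Host bits = 7
Set all host bits to 1:
Broadcast: 64.47.177.127


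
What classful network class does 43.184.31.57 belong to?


First octet: 43
Binary: 00101011
0xxxxxxx -> Class A (1-126)
Class A, default mask 255.0.0.0 (/8)


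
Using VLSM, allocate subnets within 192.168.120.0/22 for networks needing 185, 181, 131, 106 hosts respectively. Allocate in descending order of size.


185 hosts -> /24 (254 usable): 192.168.120.0/24
181 hosts -> /24 (254 usable): 192.168.121.0/24
131 hosts -> /24 (254 usable): 192.168.122.0/24
106 hosts -> /25 (126 usable): 192.168.123.0/25
Allocation: 192.168.120.0/24 (185 hosts, 254 usable); 192.168.121.0/24 (181 hosts, 254 usable); 192.168.122.0/24 (131 hosts, 254 usable); 192.168.123.0/25 (106 hosts, 126 usable)


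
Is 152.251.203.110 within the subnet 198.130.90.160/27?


Subnet network: 198.130.90.160
Test IP AND mask: 152.251.203.96
No, 152.251.203.110 is not in 198.130.90.160/27


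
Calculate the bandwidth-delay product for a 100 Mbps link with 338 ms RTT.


BDP = bandwidth * RTT
= 100 Mbps * 338 ms
= 100 * 1e6 * 338 / 1000 bits
= 33800000 bits
= 4225000 bytes
= 4125.9766 KB
BDP = 33800000 bits (4225000 bytes)


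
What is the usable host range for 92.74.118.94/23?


Network: 92.74.118.0
Broadcast: 92.74.119.255
First usable = network + 1
Last usable = broadcast - 1
Range: 92.74.118.1 to 92.74.119.254


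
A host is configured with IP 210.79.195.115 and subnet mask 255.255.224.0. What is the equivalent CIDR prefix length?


Binary: 11111111.11111111.11100000.00000000
Count leading 1s
Prefix: /19


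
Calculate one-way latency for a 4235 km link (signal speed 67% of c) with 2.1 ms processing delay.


Speed = 0.67 * 3e5 km/s = 201000 km/s
Propagation delay = 4235 / 201000 = 0.0211 s = 21.0697 ms
Processing delay = 2.1 ms
Total one-way latency = 23.1697 ms


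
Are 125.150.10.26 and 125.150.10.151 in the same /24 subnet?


Mask: 255.255.255.0
125.150.10.26 AND mask = 125.150.10.0
125.150.10.151 AND mask = 125.150.10.0
Yes, same subnet (125.150.10.0)


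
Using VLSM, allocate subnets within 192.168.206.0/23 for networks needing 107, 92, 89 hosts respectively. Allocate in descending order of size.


107 hosts -> /25 (126 usable): 192.168.206.0/25
92 hosts -> /25 (126 usable): 192.168.206.128/25
89 hosts -> /25 (126 usable): 192.168.207.0/25
Allocation: 192.168.206.0/25 (107 hosts, 126 usable); 192.168.206.128/25 (92 hosts, 126 usable); 192.168.207.0/25 (89 hosts, 126 usable)


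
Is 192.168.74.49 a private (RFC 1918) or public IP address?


RFC 1918 private ranges:
  10.0.0.0/8 (10.0.0.0 - 10.255.255.255)
  172.16.0.0/12 (172.16.0.0 - 172.31.255.255)
  192.168.0.0/16 (192.168.0.0 - 192.168.255.255)
Private (in 192.168.0.0/16)


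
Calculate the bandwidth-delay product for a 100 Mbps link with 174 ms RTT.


BDP = bandwidth * RTT
= 100 Mbps * 174 ms
= 100 * 1e6 * 174 / 1000 bits
= 17400000 bits
= 2175000 bytes
= 2124.0234 KB
BDP = 17400000 bits (2175000 bytes)


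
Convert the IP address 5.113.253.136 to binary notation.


5 = 00000101
113 = 01110001
253 = 11111101
136 = 10001000
Binary: 00000101.01110001.11111101.10001000


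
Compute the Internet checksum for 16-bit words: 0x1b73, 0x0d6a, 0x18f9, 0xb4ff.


Sum all words (with carry folding):
+ 0x1b73 = 0x1b73
+ 0x0d6a = 0x28dd
+ 0x18f9 = 0x41d6
+ 0xb4ff = 0xf6d5
One's complement: ~0xf6d5
Checksum = 0x092a


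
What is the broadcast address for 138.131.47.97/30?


Network: 138.131.47.96/30
Host bits = 2
Set all host bits to 1:
Broadcast: 138.131.47.99


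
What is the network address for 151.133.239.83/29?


IP:   10010111.10000101.11101111.01010011
Mask: 11111111.11111111.11111111.11111000
AND operation:
Net:  10010111.10000101.11101111.01010000
Network: 151.133.239.80/29


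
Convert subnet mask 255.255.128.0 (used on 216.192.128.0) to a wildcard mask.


Subnet mask: 255.255.128.0
Wildcard = 255.255.255.255 - subnet mask
255 - 255 = 0
255 - 255 = 0
255 - 128 = 127
255 - 0 = 255
Wildcard: 0.0.127.255


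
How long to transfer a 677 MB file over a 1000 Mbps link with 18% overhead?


Effective throughput = 1000 * (1 - 18/100) = 820.0 Mbps
File size in Mb = 677 * 8 = 5416 Mb
Time = 5416 / 820.0
Time = 6.6049 seconds


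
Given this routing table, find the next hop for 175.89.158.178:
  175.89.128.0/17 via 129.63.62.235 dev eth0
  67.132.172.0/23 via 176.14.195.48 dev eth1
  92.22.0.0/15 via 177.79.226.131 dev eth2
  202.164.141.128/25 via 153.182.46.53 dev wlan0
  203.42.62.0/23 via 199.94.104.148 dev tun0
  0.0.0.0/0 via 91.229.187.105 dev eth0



Longest prefix match for 175.89.158.178:
  /17 175.89.128.0: MATCH
  /23 67.132.172.0: no
  /15 92.22.0.0: no
  /25 202.164.141.128: no
  /23 203.42.62.0: no
  /0 0.0.0.0: MATCH
Selected: next-hop 129.63.62.235 via eth0 (matched /17)


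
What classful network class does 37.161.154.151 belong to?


First octet: 37
Binary: 00100101
0xxxxxxx -> Class A (1-126)
Class A, default mask 255.0.0.0 (/8)


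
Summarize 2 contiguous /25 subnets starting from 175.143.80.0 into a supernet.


Original prefix: /25
Number of subnets: 2 = 2^1
New prefix = 25 - 1 = 24
Supernet: 175.143.80.0/24


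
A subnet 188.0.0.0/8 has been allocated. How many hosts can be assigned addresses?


Host bits = 32 - 8 = 24
Total addresses = 2^24 = 16777216
Usable = total - 2 (network and broadcast)
Usable hosts: 16777214


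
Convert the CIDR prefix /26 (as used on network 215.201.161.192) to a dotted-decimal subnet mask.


/26 means 26 network bits, 6 host bits
Binary: 11111111111111111111111111000000
Mask: 255.255.255.192


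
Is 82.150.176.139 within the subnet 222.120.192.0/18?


Subnet network: 222.120.192.0
Test IP AND mask: 82.150.128.0
No, 82.150.176.139 is not in 222.120.192.0/18


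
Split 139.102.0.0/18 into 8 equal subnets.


New prefix = 18 + 3 = 21
Each subnet has 2048 addresses
  139.102.0.0/21
  139.102.8.0/21
  139.102.16.0/21
  139.102.24.0/21
  139.102.32.0/21
  139.102.40.0/21
  139.102.48.0/21
  139.102.56.0/21
Subnets: 139.102.0.0/21, 139.102.8.0/21, 139.102.16.0/21, 139.102.24.0/21, 139.102.32.0/21, 139.102.40.0/21, 139.102.48.0/21, 139.102.56.0/21


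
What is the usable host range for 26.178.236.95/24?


Network: 26.178.236.0
Broadcast: 26.178.236.255
First usable = network + 1
Last usable = broadcast - 1
Range: 26.178.236.1 to 26.178.236.254


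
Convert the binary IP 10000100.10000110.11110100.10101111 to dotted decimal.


10000100 = 132
10000110 = 134
11110100 = 244
10101111 = 175
IP: 132.134.244.175


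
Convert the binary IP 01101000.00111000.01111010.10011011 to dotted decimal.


01101000 = 104
00111000 = 56
01111010 = 122
10011011 = 155
IP: 104.56.122.155


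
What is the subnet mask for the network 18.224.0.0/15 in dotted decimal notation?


/15 means 15 network bits, 17 host bits
Binary: 11111111111111100000000000000000
Mask: 255.254.0.0


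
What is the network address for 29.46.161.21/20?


IP:   00011101.00101110.10100001.00010101
Mask: 11111111.11111111.11110000.00000000
AND operation:
Net:  00011101.00101110.10100000.00000000
Network: 29.46.160.0/20


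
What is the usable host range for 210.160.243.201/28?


Network: 210.160.243.192
Broadcast: 210.160.243.207
First usable = network + 1
Last usable = broadcast - 1
Range: 210.160.243.193 to 210.160.243.206


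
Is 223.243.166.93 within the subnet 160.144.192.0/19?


Subnet network: 160.144.192.0
Test IP AND mask: 223.243.160.0
No, 223.243.166.93 is not in 160.144.192.0/19


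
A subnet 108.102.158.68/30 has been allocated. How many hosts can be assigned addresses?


Host bits = 32 - 30 = 2
Total addresses = 2^2 = 4
Usable = total - 2 (network and broadcast)
Usable hosts: 2


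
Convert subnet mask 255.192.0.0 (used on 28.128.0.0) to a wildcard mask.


Subnet mask: 255.192.0.0
Wildcard = 255.255.255.255 - subnet mask
255 - 255 = 0
255 - 192 = 63
255 - 0 = 255
255 - 0 = 255
Wildcard: 0.63.255.255


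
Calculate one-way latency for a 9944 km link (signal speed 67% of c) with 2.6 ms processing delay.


Speed = 0.67 * 3e5 km/s = 201000 km/s
Propagation delay = 9944 / 201000 = 0.0495 s = 49.4726 ms
Processing delay = 2.6 ms
Total one-way latency = 52.0726 ms


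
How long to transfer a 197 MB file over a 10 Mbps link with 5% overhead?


Effective throughput = 10 * (1 - 5/100) = 9.5 Mbps
File size in Mb = 197 * 8 = 1576 Mb
Time = 1576 / 9.5
Time = 165.8947 seconds


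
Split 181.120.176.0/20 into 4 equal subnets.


New prefix = 20 + 2 = 22
Each subnet has 1024 addresses
  181.120.176.0/22
  181.120.180.0/22
  181.120.184.0/22
  181.120.188.0/22
Subnets: 181.120.176.0/22, 181.120.180.0/22, 181.120.184.0/22, 181.120.188.0/22


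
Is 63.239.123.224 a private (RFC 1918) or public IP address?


RFC 1918 private ranges:
  10.0.0.0/8 (10.0.0.0 - 10.255.255.255)
  172.16.0.0/12 (172.16.0.0 - 172.31.255.255)
  192.168.0.0/16 (192.168.0.0 - 192.168.255.255)
Public (not in any RFC 1918 range)


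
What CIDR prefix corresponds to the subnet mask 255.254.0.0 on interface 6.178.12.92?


Binary: 11111111.11111110.00000000.00000000
Count leading 1s
Prefix: /15


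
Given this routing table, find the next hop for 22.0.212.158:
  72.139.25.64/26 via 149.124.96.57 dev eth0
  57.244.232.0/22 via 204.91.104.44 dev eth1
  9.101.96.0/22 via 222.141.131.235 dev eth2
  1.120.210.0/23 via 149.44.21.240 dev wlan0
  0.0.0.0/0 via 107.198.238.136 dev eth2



Longest prefix match for 22.0.212.158:
  /26 72.139.25.64: no
  /22 57.244.232.0: no
  /22 9.101.96.0: no
  /23 1.120.210.0: no
  /0 0.0.0.0: MATCH
Selected: next-hop 107.198.238.136 via eth2 (matched /0)


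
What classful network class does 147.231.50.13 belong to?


First octet: 147
Binary: 10010011
10xxxxxx -> Class B (128-191)
Class B, default mask 255.255.0.0 (/16)


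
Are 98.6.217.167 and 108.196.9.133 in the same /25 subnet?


Mask: 255.255.255.128
98.6.217.167 AND mask = 98.6.217.128
108.196.9.133 AND mask = 108.196.9.128
No, different subnets (98.6.217.128 vs 108.196.9.128)


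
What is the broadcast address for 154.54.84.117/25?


Network: 154.54.84.0/25
Host bits = 7
Set all host bits to 1:
Broadcast: 154.54.84.127


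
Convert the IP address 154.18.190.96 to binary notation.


154 = 10011010
18 = 00010010
190 = 10111110
96 = 01100000
Binary: 10011010.00010010.10111110.01100000


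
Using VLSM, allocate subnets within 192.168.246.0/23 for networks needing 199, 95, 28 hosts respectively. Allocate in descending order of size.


199 hosts -> /24 (254 usable): 192.168.246.0/24
95 hosts -> /25 (126 usable): 192.168.247.0/25
28 hosts -> /27 (30 usable): 192.168.247.128/27
Allocation: 192.168.246.0/24 (199 hosts, 254 usable); 192.168.247.0/25 (95 hosts, 126 usable); 192.168.247.128/27 (28 hosts, 30 usable)


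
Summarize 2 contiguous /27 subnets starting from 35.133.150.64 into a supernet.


Original prefix: /27
Number of subnets: 2 = 2^1
New prefix = 27 - 1 = 26
Supernet: 35.133.150.64/26


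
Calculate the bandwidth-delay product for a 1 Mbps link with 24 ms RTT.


BDP = bandwidth * RTT
= 1 Mbps * 24 ms
= 1 * 1e6 * 24 / 1000 bits
= 24000 bits
= 3000 bytes
= 2.9297 KB
BDP = 24000 bits (3000 bytes)


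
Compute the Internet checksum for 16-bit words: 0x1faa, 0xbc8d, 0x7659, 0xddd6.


Sum all words (with carry folding):
+ 0x1faa = 0x1faa
+ 0xbc8d = 0xdc37
+ 0x7659 = 0x5291
+ 0xddd6 = 0x3068
One's complement: ~0x3068
Checksum = 0xcf97


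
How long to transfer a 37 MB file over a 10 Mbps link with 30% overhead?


Effective throughput = 10 * (1 - 30/100) = 7 Mbps
File size in Mb = 37 * 8 = 296 Mb
Time = 296 / 7
Time = 42.2857 seconds


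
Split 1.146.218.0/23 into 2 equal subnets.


New prefix = 23 + 1 = 24
Each subnet has 256 addresses
  1.146.218.0/24
  1.146.219.0/24
Subnets: 1.146.218.0/24, 1.146.219.0/24


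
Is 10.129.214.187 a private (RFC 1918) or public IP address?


RFC 1918 private ranges:
  10.0.0.0/8 (10.0.0.0 - 10.255.255.255)
  172.16.0.0/12 (172.16.0.0 - 172.31.255.255)
  192.168.0.0/16 (192.168.0.0 - 192.168.255.255)
Private (in 10.0.0.0/8)


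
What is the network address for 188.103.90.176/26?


IP:   10111100.01100111.01011010.10110000
Mask: 11111111.11111111.11111111.11000000
AND operation:
Net:  10111100.01100111.01011010.10000000
Network: 188.103.90.128/26


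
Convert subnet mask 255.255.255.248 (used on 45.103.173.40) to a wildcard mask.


Subnet mask: 255.255.255.248
Wildcard = 255.255.255.255 - subnet mask
255 - 255 = 0
255 - 255 = 0
255 - 255 = 0
255 - 248 = 7
Wildcard: 0.0.0.7


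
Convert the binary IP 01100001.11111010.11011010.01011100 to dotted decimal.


01100001 = 97
11111010 = 250
11011010 = 218
01011100 = 92
IP: 97.250.218.92


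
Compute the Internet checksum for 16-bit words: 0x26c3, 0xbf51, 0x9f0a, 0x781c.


Sum all words (with carry folding):
+ 0x26c3 = 0x26c3
+ 0xbf51 = 0xe614
+ 0x9f0a = 0x851f
+ 0x781c = 0xfd3b
One's complement: ~0xfd3b
Checksum = 0x02c4


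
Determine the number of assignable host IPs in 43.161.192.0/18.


Host bits = 32 - 18 = 14
Total addresses = 2^14 = 16384
Usable = total - 2 (network and broadcast)
Usable hosts: 16382


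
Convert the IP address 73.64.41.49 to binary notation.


73 = 01001001
64 = 01000000
41 = 00101001
49 = 00110001
Binary: 01001001.01000000.00101001.00110001


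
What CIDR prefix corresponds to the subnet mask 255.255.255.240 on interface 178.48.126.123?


Binary: 11111111.11111111.11111111.11110000
Count leading 1s
Prefix: /28


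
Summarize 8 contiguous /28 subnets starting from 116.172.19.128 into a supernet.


Original prefix: /28
Number of subnets: 8 = 2^3
New prefix = 28 - 3 = 25
Supernet: 116.172.19.128/25


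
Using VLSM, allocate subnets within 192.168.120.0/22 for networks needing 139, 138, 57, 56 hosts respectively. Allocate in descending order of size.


139 hosts -> /24 (254 usable): 192.168.120.0/24
138 hosts -> /24 (254 usable): 192.168.121.0/24
57 hosts -> /26 (62 usable): 192.168.122.0/26
56 hosts -> /26 (62 usable): 192.168.122.64/26
Allocation: 192.168.120.0/24 (139 hosts, 254 usable); 192.168.121.0/24 (138 hosts, 254 usable); 192.168.122.0/26 (57 hosts, 62 usable); 192.168.122.64/26 (56 hosts, 62 usable)


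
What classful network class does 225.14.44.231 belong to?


First octet: 225
Binary: 11100001
1110xxxx -> Class D (224-239)
Class D (multicast), default mask N/A


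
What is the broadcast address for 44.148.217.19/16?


Network: 44.148.0.0/16
Host bits = 16
Set all host bits to 1:
Broadcast: 44.148.255.255


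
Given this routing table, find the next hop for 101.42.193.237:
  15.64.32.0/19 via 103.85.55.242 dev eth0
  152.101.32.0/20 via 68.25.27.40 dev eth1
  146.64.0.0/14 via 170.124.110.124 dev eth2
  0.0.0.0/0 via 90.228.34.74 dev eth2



Longest prefix match for 101.42.193.237:
  /19 15.64.32.0: no
  /20 152.101.32.0: no
  /14 146.64.0.0: no
  /0 0.0.0.0: MATCH
Selected: next-hop 90.228.34.74 via eth2 (matched /0)


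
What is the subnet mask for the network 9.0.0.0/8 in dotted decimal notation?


/8 means 8 network bits, 24 host bits
Binary: 11111111000000000000000000000000
Mask: 255.0.0.0


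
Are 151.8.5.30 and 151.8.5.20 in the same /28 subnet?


Mask: 255.255.255.240
151.8.5.30 AND mask = 151.8.5.16
151.8.5.20 AND mask = 151.8.5.16
Yes, same subnet (151.8.5.16)


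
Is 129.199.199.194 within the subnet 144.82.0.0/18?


Subnet network: 144.82.0.0
Test IP AND mask: 129.199.192.0
No, 129.199.199.194 is not in 144.82.0.0/18


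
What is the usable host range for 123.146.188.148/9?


Network: 123.128.0.0
Broadcast: 123.255.255.255
First usable = network + 1
Last usable = broadcast - 1
Range: 123.128.0.1 to 123.255.255.254


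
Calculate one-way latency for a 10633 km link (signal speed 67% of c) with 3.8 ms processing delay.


Speed = 0.67 * 3e5 km/s = 201000 km/s
Propagation delay = 10633 / 201000 = 0.0529 s = 52.9005 ms
Processing delay = 3.8 ms
Total one-way latency = 56.7005 ms


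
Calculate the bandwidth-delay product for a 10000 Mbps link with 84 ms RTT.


BDP = bandwidth * RTT
= 10000 Mbps * 84 ms
= 10000 * 1e6 * 84 / 1000 bits
= 840000000 bits
= 105000000 bytes
= 102539.0625 KB
BDP = 840000000 bits (105000000 bytes)


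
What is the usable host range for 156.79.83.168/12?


Network: 156.64.0.0
Broadcast: 156.79.255.255
First usable = network + 1
Last usable = broadcast - 1
Range: 156.64.0.1 to 156.79.255.254


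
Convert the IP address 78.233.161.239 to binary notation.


78 = 01001110
233 = 11101001
161 = 10100001
239 = 11101111
Binary: 01001110.11101001.10100001.11101111


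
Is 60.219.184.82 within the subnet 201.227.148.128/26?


Subnet network: 201.227.148.128
Test IP AND mask: 60.219.184.64
No, 60.219.184.82 is not in 201.227.148.128/26


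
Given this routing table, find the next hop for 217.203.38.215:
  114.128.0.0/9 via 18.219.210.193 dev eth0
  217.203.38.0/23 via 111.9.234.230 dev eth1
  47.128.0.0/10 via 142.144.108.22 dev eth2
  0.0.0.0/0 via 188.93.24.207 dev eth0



Longest prefix match for 217.203.38.215:
  /9 114.128.0.0: no
  /23 217.203.38.0: MATCH
  /10 47.128.0.0: no
  /0 0.0.0.0: MATCH
Selected: next-hop 111.9.234.230 via eth1 (matched /23)


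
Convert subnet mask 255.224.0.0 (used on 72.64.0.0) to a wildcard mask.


Subnet mask: 255.224.0.0
Wildcard = 255.255.255.255 - subnet mask
255 - 255 = 0
255 - 224 = 31
255 - 0 = 255
255 - 0 = 255
Wildcard: 0.31.255.255


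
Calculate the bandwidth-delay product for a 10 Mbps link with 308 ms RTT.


BDP = bandwidth * RTT
= 10 Mbps * 308 ms
= 10 * 1e6 * 308 / 1000 bits
= 3080000 bits
= 385000 bytes
= 375.9766 KB
BDP = 3080000 bits (385000 bytes)


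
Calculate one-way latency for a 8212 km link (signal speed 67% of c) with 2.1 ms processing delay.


Speed = 0.67 * 3e5 km/s = 201000 km/s
Propagation delay = 8212 / 201000 = 0.0409 s = 40.8557 ms
Processing delay = 2.1 ms
Total one-way latency = 42.9557 ms


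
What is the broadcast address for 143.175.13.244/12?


Network: 143.160.0.0/12
Host bits = 20
Set all host bits to 1:
Broadcast: 143.175.255.255


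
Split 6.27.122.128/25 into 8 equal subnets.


New prefix = 25 + 3 = 28
Each subnet has 16 addresses
  6.27.122.128/28
  6.27.122.144/28
  6.27.122.160/28
  6.27.122.176/28
  6.27.122.192/28
  6.27.122.208/28
  6.27.122.224/28
  6.27.122.240/28
Subnets: 6.27.122.128/28, 6.27.122.144/28, 6.27.122.160/28, 6.27.122.176/28, 6.27.122.192/28, 6.27.122.208/28, 6.27.122.224/28, 6.27.122.240/28


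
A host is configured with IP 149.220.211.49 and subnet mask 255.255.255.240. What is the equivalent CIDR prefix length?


Binary: 11111111.11111111.11111111.11110000
Count leading 1s
Prefix: /28


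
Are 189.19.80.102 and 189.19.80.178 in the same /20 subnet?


Mask: 255.255.240.0
189.19.80.102 AND mask = 189.19.80.0
189.19.80.178 AND mask = 189.19.80.0
Yes, same subnet (189.19.80.0)


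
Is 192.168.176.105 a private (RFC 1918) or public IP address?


RFC 1918 private ranges:
  10.0.0.0/8 (10.0.0.0 - 10.255.255.255)
  172.16.0.0/12 (172.16.0.0 - 172.31.255.255)
  192.168.0.0/16 (192.168.0.0 - 192.168.255.255)
Private (in 192.168.0.0/16)


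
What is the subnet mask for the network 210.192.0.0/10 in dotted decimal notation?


/10 means 10 network bits, 22 host bits
Binary: 11111111110000000000000000000000
Mask: 255.192.0.0


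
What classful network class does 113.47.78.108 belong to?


First octet: 113
Binary: 01110001
0xxxxxxx -> Class A (1-126)
Class A, default mask 255.0.0.0 (/8)


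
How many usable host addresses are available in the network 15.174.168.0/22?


Host bits = 32 - 22 = 10
Total addresses = 2^10 = 1024
Usable = total - 2 (network and broadcast)
Usable hosts: 1022


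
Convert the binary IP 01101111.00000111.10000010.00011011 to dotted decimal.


01101111 = 111
00000111 = 7
10000010 = 130
00011011 = 27
IP: 111.7.130.27


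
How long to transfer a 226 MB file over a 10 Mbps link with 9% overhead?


Effective throughput = 10 * (1 - 9/100) = 9.1 Mbps
File size in Mb = 226 * 8 = 1808 Mb
Time = 1808 / 9.1
Time = 198.6813 seconds


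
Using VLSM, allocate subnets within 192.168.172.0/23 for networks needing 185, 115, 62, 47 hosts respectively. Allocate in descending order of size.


185 hosts -> /24 (254 usable): 192.168.172.0/24
115 hosts -> /25 (126 usable): 192.168.173.0/25
62 hosts -> /26 (62 usable): 192.168.173.128/26
47 hosts -> /26 (62 usable): 192.168.173.192/26
Allocation: 192.168.172.0/24 (185 hosts, 254 usable); 192.168.173.0/25 (115 hosts, 126 usable); 192.168.173.128/26 (62 hosts, 62 usable); 192.168.173.192/26 (47 hosts, 62 usable)


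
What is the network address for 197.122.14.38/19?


IP:   11000101.01111010.00001110.00100110
Mask: 11111111.11111111.11100000.00000000
AND operation:
Net:  11000101.01111010.00000000.00000000
Network: 197.122.0.0/19


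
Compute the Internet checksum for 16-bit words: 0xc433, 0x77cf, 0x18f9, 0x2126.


Sum all words (with carry folding):
+ 0xc433 = 0xc433
+ 0x77cf = 0x3c03
+ 0x18f9 = 0x54fc
+ 0x2126 = 0x7622
One's complement: ~0x7622
Checksum = 0x89dd


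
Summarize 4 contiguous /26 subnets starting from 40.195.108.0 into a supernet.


Original prefix: /26
Number of subnets: 4 = 2^2
New prefix = 26 - 2 = 24
Supernet: 40.195.108.0/24


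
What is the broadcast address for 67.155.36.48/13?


Network: 67.152.0.0/13
Host bits = 19
Set all host bits to 1:
Broadcast: 67.159.255.255


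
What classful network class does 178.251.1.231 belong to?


First octet: 178
Binary: 10110010
10xxxxxx -> Class B (128-191)
Class B, default mask 255.255.0.0 (/16)


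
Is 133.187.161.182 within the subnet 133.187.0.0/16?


Subnet network: 133.187.0.0
Test IP AND mask: 133.187.0.0
Yes, 133.187.161.182 is in 133.187.0.0/16


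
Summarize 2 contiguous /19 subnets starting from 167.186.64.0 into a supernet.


Original prefix: /19
Number of subnets: 2 = 2^1
New prefix = 19 - 1 = 18
Supernet: 167.186.64.0/18


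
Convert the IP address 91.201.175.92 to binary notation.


91 = 01011011
201 = 11001001
175 = 10101111
92 = 01011100
Binary: 01011011.11001001.10101111.01011100


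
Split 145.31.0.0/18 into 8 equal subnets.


New prefix = 18 + 3 = 21
Each subnet has 2048 addresses
  145.31.0.0/21
  145.31.8.0/21
  145.31.16.0/21
  145.31.24.0/21
  145.31.32.0/21
  145.31.40.0/21
  145.31.48.0/21
  145.31.56.0/21
Subnets: 145.31.0.0/21, 145.31.8.0/21, 145.31.16.0/21, 145.31.24.0/21, 145.31.32.0/21, 145.31.40.0/21, 145.31.48.0/21, 145.31.56.0/21


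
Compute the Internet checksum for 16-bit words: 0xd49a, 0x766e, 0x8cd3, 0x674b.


Sum all words (with carry folding):
+ 0xd49a = 0xd49a
+ 0x766e = 0x4b09
+ 0x8cd3 = 0xd7dc
+ 0x674b = 0x3f28
One's complement: ~0x3f28
Checksum = 0xc0d7


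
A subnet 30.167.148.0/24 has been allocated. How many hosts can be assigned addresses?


Host bits = 32 - 24 = 8
Total addresses = 2^8 = 256
Usable = total - 2 (network and broadcast)
Usable hosts: 254


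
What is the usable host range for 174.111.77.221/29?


Network: 174.111.77.216
Broadcast: 174.111.77.223
First usable = network + 1
Last usable = broadcast - 1
Range: 174.111.77.217 to 174.111.77.222
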